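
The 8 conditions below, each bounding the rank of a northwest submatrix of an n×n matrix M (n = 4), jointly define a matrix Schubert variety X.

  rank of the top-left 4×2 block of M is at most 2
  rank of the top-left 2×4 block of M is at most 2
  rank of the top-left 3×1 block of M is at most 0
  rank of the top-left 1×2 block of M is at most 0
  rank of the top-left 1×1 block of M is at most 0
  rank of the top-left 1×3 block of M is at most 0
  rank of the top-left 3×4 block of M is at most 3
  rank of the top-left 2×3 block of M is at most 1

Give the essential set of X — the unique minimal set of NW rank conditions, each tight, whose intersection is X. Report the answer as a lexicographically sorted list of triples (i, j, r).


Rank table r_w(4×4) implied by the 8 constraints:

  i=1: 0 0 0 1
  i=2: 0 1 1 2
  i=3: 0 1 2 3
  i=4: 1 2 3 4

second differences of R give the permutation w = (4, 2, 3, 1).

|D(w)|=5, |Ess(w)|=2:

[(1, 3, 0), (3, 1, 0)]


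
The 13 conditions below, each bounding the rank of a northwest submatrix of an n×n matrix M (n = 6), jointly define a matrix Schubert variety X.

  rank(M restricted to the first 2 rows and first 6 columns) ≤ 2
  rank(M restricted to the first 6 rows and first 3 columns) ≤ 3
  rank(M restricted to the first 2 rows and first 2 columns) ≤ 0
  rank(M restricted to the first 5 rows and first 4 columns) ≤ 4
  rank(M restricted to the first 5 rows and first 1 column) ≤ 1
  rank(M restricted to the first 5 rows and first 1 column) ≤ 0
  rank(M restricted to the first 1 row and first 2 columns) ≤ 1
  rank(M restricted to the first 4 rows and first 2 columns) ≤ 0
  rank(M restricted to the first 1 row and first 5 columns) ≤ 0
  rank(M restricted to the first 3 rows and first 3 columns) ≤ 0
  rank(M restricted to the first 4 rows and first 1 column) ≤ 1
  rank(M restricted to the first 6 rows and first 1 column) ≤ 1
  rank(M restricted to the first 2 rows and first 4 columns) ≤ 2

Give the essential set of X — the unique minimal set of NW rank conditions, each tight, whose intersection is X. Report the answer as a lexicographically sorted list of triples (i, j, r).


Rank table r_w(6×6) implied by the 13 constraints:

  row 1: 0 | 0 | 0 | 0 | 0 | 1
  row 2: 0 | 0 | 0 | 1 | 1 | 2
  row 3: 0 | 0 | 0 | 1 | 2 | 3
  row 4: 0 | 0 | 1 | 2 | 3 | 4
  row 5: 0 | 1 | 2 | 3 | 4 | 5
  row 6: 1 | 2 | 3 | 4 | 5 | 6

hence w(1..6) = (6, 4, 5, 3, 2, 1).

ℓ(w)=14; the 4 essential cells (i,j,r):

[(1, 5, 0), (3, 3, 0), (4, 2, 0), (5, 1, 0)]


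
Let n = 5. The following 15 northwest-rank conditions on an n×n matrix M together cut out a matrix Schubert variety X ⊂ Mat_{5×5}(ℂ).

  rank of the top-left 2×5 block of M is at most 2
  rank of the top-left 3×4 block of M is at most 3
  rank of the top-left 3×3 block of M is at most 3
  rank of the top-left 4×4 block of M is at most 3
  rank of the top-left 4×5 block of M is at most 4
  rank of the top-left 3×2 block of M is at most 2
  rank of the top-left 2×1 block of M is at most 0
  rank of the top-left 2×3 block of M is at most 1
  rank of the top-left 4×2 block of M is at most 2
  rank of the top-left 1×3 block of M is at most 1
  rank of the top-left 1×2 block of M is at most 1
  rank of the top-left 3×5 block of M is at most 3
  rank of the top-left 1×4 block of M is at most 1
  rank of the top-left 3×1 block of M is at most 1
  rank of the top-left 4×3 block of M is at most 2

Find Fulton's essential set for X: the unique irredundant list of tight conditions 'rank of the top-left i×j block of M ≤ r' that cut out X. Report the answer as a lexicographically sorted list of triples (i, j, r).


Reconstructing r_w from the 15 given conditions:

  i=1: 0 1 1 1 1
  i=2: 0 1 1 2 2
  i=3: 1 2 2 3 3
  i=4: 1 2 2 3 4
  i=5: 1 2 3 4 5

so w = (2, 4, 1, 5, 3).

D(w) has 4 cells with 3 SE-corners; essential set:

[(2, 1, 0), (2, 3, 1), (4, 3, 2)]


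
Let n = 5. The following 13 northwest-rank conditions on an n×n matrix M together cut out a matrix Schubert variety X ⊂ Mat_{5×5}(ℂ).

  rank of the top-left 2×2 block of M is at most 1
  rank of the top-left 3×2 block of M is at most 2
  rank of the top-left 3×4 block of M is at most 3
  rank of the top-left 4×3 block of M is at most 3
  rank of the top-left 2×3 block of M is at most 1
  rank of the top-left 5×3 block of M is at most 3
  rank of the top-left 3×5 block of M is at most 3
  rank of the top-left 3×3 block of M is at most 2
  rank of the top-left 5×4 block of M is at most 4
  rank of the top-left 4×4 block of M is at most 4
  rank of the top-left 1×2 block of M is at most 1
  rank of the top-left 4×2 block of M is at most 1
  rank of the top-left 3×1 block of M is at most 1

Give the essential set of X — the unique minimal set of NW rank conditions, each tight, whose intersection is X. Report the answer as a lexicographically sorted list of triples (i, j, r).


Computing R[i][j] = min implied NW-rank bound (n=5, 13 conditions):

  row 1: 1  1  1  1  1
  row 2: 1  1  1  2  2
  row 3: 1  1  2  3  3
  row 4: 1  1  2  3  4
  row 5: 1  2  3  4  5

the unique w with this rank table is (1, 4, 3, 5, 2).

2 SE-corners of the 4-cell Rothe diagram give Ess(w):

[(2, 3, 1), (4, 2, 1)]


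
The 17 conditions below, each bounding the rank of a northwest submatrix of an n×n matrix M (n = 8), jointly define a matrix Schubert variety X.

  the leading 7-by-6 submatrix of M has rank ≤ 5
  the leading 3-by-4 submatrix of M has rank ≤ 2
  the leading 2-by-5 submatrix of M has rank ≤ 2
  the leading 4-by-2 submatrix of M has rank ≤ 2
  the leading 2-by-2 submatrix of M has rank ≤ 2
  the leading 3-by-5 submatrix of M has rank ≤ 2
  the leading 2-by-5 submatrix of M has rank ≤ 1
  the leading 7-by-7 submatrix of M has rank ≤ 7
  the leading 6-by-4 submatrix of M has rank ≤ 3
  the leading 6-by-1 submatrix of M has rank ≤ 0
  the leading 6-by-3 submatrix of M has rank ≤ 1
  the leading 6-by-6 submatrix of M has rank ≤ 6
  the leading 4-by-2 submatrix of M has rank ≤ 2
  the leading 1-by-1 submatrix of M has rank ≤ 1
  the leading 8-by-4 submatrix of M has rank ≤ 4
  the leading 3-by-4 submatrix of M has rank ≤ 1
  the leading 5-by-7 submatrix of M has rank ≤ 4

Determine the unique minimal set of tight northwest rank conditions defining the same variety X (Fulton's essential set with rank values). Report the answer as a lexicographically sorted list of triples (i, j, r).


Recovering R(i,j) via the rank-extension bound from the 17 conditions:

  i=1: 0 1 1 1 1 1 1 1
  i=2: 0 1 1 1 1 2 2 2
  i=3: 0 1 1 1 2 3 3 3
  i=4: 0 1 1 2 3 4 4 4
  i=5: 0 1 1 2 3 4 4 5
  i=6: 0 1 1 2 3 4 5 6
  i=7: 1 2 2 3 4 5 6 7
  i=8: 1 2 3 4 5 6 7 8

reading off 1-entries of Δ²R: w = (2, 6, 5, 4, 8, 7, 1, 3).

D(w) has 15 cells with 5 SE-corners; essential set:

[(2, 5, 1), (3, 4, 1), (5, 7, 4), (6, 1, 0), (6, 3, 1)]


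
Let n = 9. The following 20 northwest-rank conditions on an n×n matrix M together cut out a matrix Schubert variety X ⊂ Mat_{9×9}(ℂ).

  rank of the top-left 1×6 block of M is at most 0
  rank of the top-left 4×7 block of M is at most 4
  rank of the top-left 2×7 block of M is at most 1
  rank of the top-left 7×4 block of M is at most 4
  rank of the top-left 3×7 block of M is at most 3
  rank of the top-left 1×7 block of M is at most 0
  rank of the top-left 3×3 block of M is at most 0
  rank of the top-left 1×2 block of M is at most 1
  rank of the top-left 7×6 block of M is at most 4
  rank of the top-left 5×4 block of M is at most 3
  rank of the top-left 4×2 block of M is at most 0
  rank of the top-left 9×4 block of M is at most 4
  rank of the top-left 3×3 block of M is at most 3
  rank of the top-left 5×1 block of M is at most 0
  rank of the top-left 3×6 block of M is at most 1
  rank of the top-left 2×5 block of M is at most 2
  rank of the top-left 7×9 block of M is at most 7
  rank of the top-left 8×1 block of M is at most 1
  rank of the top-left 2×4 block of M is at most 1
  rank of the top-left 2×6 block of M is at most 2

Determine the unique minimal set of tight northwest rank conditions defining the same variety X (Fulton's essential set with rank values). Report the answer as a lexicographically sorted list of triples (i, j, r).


Rank table r_w(9×9) implied by the 20 constraints:

  R[1]: 0, 0, 0, 0, 0, 0, 0, 1, 1
  R[2]: 0, 0, 0, 1, 1, 1, 1, 2, 2
  R[3]: 0, 0, 0, 1, 1, 1, 2, 3, 3
  R[4]: 0, 0, 1, 2, 2, 2, 3, 4, 4
  R[5]: 0, 1, 2, 3, 3, 3, 4, 5, 5
  R[6]: 1, 2, 3, 4, 4, 4, 5, 6, 6
  R[7]: 1, 2, 3, 4, 4, 4, 5, 6, 7
  R[8]: 1, 2, 3, 4, 5, 5, 6, 7, 8
  R[9]: 1, 2, 3, 4, 5, 6, 7, 8, 9

second differences of R give the permutation w = (8, 4, 7, 3, 2, 1, 9, 5, 6).

Fulton essential set (6 of the 20 Rothe cells):

[(1, 7, 0), (3, 3, 0), (3, 6, 1), (4, 2, 0), (5, 1, 0), (7, 6, 4)]


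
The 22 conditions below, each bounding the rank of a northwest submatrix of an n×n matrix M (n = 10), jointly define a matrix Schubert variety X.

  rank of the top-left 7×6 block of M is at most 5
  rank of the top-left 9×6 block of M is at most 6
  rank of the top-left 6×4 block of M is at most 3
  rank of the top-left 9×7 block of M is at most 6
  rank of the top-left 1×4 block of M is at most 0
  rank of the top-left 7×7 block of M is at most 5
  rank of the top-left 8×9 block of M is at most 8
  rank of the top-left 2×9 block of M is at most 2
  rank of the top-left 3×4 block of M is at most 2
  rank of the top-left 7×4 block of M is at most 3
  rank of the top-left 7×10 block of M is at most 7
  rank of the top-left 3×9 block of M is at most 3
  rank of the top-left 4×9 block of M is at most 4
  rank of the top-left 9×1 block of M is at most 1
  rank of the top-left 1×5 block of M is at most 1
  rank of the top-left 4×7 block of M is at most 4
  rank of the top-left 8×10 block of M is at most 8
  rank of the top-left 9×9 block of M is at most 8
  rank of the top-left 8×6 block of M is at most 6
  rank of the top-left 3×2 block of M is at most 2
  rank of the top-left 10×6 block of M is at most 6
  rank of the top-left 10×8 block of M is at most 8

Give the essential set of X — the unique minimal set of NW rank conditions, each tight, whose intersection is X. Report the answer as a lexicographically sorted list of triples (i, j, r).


The tightest implied rank at each (i,j), from the 22 conditions:

  0 0 0 0 1 1 1 1 1 1
  1 1 1 1 2 2 2 2 2 2
  1 2 2 2 3 3 3 3 3 3
  1 2 3 3 4 4 4 4 4 4
  1 2 3 3 4 5 5 5 5 5
  1 2 3 3 4 5 5 6 6 6
  1 2 3 3 4 5 5 6 7 7
  1 2 3 4 5 6 6 7 8 8
  1 2 3 4 5 6 6 7 8 9
  1 2 3 4 5 6 7 8 9 10

reading off 1-entries of Δ²R: w = (5, 1, 2, 3, 6, 8, 9, 4, 10, 7).

4 SE-corners of the 10-cell Rothe diagram give Ess(w):

[(1, 4, 0), (7, 4, 3), (7, 7, 5), (9, 7, 6)]


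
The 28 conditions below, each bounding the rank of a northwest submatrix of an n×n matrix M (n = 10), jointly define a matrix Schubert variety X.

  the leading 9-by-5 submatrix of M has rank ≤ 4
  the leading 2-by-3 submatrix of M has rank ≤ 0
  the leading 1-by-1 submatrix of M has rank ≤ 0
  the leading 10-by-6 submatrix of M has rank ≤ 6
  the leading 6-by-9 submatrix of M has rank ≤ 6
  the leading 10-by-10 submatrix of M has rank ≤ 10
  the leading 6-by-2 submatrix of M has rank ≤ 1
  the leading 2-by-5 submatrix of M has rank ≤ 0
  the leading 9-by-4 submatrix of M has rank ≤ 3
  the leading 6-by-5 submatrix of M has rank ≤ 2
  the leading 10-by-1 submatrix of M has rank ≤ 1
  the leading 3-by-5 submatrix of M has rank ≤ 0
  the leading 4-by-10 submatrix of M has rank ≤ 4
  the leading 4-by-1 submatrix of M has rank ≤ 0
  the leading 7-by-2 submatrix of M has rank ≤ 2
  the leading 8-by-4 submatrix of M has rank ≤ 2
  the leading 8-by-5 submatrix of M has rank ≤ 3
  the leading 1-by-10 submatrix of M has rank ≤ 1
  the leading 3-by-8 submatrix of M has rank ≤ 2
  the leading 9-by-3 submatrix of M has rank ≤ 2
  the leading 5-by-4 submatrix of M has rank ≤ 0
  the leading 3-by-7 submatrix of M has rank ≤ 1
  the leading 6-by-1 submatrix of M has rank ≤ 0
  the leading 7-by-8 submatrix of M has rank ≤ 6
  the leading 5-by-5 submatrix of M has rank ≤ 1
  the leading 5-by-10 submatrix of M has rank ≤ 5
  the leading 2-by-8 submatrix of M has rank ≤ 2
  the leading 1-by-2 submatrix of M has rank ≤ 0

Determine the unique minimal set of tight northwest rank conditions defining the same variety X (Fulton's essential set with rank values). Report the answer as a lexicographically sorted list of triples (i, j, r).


The tightest implied rank at each (i,j), from the 28 conditions:

  0 | 0 | 0 | 0 | 0 | 1 | 1 | 1 | 1 | 1
  0 | 0 | 0 | 0 | 0 | 1 | 1 | 2 | 2 | 2
  0 | 0 | 0 | 0 | 0 | 1 | 1 | 2 | 3 | 3
  0 | 0 | 0 | 0 | 1 | 2 | 2 | 3 | 4 | 4
  0 | 0 | 0 | 0 | 1 | 2 | 3 | 4 | 5 | 5
  0 | 1 | 1 | 1 | 2 | 3 | 4 | 5 | 6 | 6
  1 | 2 | 2 | 2 | 3 | 4 | 5 | 6 | 7 | 7
  1 | 2 | 2 | 2 | 3 | 4 | 5 | 6 | 7 | 8
  1 | 2 | 2 | 3 | 4 | 5 | 6 | 7 | 8 | 9
  1 | 2 | 3 | 4 | 5 | 6 | 7 | 8 | 9 | 10

hence w(1..10) = (6, 8, 9, 5, 7, 2, 1, 10, 4, 3).

Rothe diagram D(w) (29 cells), 6 SE-corners (essential conditions):

[(3, 5, 0), (3, 7, 1), (5, 4, 0), (6, 1, 0), (8, 4, 2), (9, 3, 2)]


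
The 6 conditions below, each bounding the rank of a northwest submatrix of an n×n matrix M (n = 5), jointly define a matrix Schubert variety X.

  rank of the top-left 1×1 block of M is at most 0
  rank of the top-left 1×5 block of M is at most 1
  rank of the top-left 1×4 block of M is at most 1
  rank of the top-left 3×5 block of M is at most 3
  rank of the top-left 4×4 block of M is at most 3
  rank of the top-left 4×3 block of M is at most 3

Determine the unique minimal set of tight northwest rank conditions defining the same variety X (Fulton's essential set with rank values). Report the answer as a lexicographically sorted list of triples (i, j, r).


Recovering R(i,j) via the rank-extension bound from the 6 conditions:

  row 1: 0 | 1 | 1 | 1 | 1
  row 2: 1 | 2 | 2 | 2 | 2
  row 3: 1 | 2 | 3 | 3 | 3
  row 4: 1 | 2 | 3 | 3 | 4
  row 5: 1 | 2 | 3 | 4 | 5

hence w(1..5) = (2, 1, 3, 5, 4).

ℓ(w)=2; the 2 essential cells (i,j,r):

[(1, 1, 0), (4, 4, 3)]


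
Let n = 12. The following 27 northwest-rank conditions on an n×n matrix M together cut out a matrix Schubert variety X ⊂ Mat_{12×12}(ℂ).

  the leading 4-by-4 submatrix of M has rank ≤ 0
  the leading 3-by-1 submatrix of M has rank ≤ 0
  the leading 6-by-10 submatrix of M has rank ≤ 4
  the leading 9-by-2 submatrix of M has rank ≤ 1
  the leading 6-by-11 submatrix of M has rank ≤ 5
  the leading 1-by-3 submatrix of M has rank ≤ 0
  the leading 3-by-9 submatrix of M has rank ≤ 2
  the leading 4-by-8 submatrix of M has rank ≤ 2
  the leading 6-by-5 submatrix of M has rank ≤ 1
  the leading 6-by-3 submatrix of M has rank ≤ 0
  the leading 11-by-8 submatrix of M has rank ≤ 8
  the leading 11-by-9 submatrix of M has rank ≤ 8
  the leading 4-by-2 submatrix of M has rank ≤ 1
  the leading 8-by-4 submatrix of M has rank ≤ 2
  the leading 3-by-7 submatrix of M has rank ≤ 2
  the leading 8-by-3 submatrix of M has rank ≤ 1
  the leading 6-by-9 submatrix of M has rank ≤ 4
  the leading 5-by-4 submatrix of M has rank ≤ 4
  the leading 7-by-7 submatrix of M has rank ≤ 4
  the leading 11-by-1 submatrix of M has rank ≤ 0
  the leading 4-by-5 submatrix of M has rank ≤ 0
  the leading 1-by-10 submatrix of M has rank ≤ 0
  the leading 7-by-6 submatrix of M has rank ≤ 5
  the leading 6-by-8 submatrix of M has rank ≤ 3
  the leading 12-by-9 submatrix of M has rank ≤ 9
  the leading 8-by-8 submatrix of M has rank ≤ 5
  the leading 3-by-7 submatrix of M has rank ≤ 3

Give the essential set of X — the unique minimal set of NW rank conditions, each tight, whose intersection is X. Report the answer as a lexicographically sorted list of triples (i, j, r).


Reconstructing r_w from the 27 given conditions:

  0 | 0 | 0 | 0 | 0 | 0 | 0 | 0 | 0 | 0 | 1 | 1
  0 | 0 | 0 | 0 | 0 | 1 | 1 | 1 | 1 | 1 | 2 | 2
  0 | 0 | 0 | 0 | 0 | 1 | 2 | 2 | 2 | 2 | 3 | 3
  0 | 0 | 0 | 0 | 0 | 1 | 2 | 2 | 3 | 3 | 4 | 4
  0 | 0 | 0 | 1 | 1 | 2 | 3 | 3 | 4 | 4 | 5 | 5
  0 | 0 | 0 | 1 | 1 | 2 | 3 | 3 | 4 | 4 | 5 | 6
  0 | 1 | 1 | 2 | 2 | 3 | 4 | 4 | 5 | 5 | 6 | 7
  0 | 1 | 1 | 2 | 3 | 4 | 5 | 5 | 6 | 6 | 7 | 8
  0 | 1 | 2 | 3 | 4 | 5 | 6 | 6 | 7 | 7 | 8 | 9
  0 | 1 | 2 | 3 | 4 | 5 | 6 | 7 | 8 | 8 | 9 | 10
  0 | 1 | 2 | 3 | 4 | 5 | 6 | 7 | 8 | 9 | 10 | 11
  1 | 2 | 3 | 4 | 5 | 6 | 7 | 8 | 9 | 10 | 11 | 12

giving w = (11, 6, 7, 9, 4, 12, 2, 5, 3, 8, 10, 1) via Δ²R.

Fulton essential set (9 of the 41 Rothe cells):

[(1, 10, 0), (4, 5, 0), (4, 8, 2), (6, 3, 0), (6, 5, 1), (6, 8, 3), (6, 10, 4), (8, 3, 1), (11, 1, 0)]


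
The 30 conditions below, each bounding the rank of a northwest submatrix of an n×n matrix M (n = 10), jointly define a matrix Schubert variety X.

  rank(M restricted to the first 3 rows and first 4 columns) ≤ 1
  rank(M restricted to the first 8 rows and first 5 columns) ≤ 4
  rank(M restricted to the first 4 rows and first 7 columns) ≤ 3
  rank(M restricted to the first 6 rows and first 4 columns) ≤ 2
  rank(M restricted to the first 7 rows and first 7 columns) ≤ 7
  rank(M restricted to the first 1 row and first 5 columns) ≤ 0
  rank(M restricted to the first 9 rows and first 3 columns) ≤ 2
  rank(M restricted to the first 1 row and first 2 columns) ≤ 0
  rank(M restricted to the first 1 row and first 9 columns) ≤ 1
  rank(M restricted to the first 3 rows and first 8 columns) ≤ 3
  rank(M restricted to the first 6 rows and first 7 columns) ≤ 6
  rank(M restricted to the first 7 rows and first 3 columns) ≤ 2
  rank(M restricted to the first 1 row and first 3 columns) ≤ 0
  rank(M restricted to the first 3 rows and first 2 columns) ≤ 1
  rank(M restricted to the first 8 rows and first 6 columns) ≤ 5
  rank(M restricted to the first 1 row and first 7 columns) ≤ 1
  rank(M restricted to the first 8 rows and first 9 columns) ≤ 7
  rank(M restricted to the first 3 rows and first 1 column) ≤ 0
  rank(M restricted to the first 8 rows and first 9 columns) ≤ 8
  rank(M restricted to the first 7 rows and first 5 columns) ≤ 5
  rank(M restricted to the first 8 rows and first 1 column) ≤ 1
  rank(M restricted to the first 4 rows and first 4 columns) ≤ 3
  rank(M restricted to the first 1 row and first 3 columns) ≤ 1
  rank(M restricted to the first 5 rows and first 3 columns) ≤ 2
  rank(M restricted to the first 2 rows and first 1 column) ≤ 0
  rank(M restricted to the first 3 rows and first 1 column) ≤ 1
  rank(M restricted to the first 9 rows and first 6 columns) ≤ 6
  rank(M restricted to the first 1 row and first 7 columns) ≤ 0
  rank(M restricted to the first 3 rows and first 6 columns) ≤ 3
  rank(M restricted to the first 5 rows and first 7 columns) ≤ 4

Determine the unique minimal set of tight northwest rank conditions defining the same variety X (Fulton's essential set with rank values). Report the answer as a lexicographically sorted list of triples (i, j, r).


Rank table r_w(10×10) implied by the 30 constraints:

  row 1: 0  0  0  0  0  0  0  1  1  1
  row 2: 0  1  1  1  1  1  1  2  2  2
  row 3: 0  1  1  1  2  2  2  3  3  3
  row 4: 1  2  2  2  3  3  3  4  4  4
  row 5: 1  2  2  2  3  4  4  5  5  5
  row 6: 1  2  2  2  3  4  5  6  6  6
  row 7: 1  2  2  3  4  5  6  7  7  7
  row 8: 1  2  2  3  4  5  6  7  7  8
  row 9: 1  2  2  3  4  5  6  7  8  9
  row 10: 1  2  3  4  5  6  7  8  9  10

the unique w with this rank table is (8, 2, 5, 1, 6, 7, 4, 10, 9, 3).

Fulton essential set (6 of the 19 Rothe cells):

[(1, 7, 0), (3, 1, 0), (3, 4, 1), (6, 4, 2), (8, 9, 7), (9, 3, 2)]


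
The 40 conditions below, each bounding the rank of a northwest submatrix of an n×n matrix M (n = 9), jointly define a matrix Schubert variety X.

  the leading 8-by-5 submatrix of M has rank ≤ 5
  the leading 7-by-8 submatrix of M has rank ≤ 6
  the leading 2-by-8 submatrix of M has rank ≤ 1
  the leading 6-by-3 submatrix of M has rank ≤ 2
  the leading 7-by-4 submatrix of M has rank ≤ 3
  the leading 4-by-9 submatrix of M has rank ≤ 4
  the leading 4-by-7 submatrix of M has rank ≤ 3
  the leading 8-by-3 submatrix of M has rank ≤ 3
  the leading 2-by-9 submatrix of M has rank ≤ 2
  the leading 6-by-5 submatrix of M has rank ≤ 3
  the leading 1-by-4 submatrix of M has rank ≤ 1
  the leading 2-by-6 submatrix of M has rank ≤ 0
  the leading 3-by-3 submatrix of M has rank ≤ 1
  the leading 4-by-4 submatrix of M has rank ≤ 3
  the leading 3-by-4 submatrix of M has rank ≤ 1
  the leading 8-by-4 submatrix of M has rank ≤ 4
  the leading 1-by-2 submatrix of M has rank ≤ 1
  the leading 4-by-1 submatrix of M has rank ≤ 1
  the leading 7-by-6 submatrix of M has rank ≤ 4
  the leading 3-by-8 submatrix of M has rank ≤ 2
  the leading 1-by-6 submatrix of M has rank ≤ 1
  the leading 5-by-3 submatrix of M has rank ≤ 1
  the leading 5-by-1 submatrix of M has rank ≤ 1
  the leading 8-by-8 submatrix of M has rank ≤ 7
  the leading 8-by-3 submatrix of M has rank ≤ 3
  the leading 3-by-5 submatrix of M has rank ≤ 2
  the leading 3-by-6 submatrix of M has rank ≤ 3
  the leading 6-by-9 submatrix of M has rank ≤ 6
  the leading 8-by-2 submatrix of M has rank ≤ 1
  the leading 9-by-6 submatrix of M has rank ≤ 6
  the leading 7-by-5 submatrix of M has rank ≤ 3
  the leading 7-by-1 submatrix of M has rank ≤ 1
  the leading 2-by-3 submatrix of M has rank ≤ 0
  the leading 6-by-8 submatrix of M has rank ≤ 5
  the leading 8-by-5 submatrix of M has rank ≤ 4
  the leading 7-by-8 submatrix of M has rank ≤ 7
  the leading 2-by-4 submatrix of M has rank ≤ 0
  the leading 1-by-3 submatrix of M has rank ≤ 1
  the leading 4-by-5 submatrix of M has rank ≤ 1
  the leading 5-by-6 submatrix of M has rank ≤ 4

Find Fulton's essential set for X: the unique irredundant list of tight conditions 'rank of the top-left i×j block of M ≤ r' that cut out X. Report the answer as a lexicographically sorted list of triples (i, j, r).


Recovering R(i,j) via the rank-extension bound from the 40 conditions:

  i=1: 0  0  0  0  0  0  1  1  1
  i=2: 0  0  0  0  0  0  1  1  2
  i=3: 1  1  1  1  1  1  2  2  3
  i=4: 1  1  1  1  1  2  3  3  4
  i=5: 1  1  1  2  2  3  4  4  5
  i=6: 1  1  2  3  3  4  5  5  6
  i=7: 1  1  2  3  3  4  5  6  7
  i=8: 1  1  2  3  4  5  6  7  8
  i=9: 1  2  3  4  5  6  7  8  9

the unique w with this rank table is (7, 9, 1, 6, 4, 3, 8, 5, 2).

ℓ(w)=23; the 6 essential cells (i,j,r):

[(2, 6, 0), (2, 8, 1), (4, 5, 1), (5, 3, 1), (7, 5, 3), (8, 2, 1)]


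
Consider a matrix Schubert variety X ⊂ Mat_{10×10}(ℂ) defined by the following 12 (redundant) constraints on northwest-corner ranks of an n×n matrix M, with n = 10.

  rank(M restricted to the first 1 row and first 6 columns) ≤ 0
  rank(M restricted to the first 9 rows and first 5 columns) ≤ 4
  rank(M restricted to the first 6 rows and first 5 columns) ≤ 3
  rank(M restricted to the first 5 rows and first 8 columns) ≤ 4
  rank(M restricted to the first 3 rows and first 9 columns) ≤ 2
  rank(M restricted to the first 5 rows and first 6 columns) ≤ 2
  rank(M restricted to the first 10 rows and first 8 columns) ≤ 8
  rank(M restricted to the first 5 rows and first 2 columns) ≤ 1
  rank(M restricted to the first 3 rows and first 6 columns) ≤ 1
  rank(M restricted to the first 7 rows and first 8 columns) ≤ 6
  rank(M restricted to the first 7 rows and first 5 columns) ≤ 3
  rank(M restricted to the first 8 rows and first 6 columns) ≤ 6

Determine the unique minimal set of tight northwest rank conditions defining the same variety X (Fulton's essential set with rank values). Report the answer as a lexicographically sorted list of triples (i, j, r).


Reconstructing r_w from the 12 given conditions:

  R[1]: 0, 0, 0, 0, 0, 0, 1, 1, 1, 1
  R[2]: 1, 1, 1, 1, 1, 1, 2, 2, 2, 2
  R[3]: 1, 1, 1, 1, 1, 1, 2, 2, 2, 3
  R[4]: 1, 1, 2, 2, 2, 2, 3, 3, 3, 4
  R[5]: 1, 1, 2, 2, 2, 2, 3, 4, 4, 5
  R[6]: 1, 2, 3, 3, 3, 3, 4, 5, 5, 6
  R[7]: 1, 2, 3, 3, 3, 4, 5, 6, 6, 7
  R[8]: 1, 2, 3, 4, 4, 5, 6, 7, 7, 8
  R[9]: 1, 2, 3, 4, 4, 5, 6, 7, 8, 9
  R[10]: 1, 2, 3, 4, 5, 6, 7, 8, 9, 10

reading off 1-entries of Δ²R: w = (7, 1, 10, 3, 8, 2, 6, 4, 9, 5).

|D(w)|=21, |Ess(w)|=7:

[(1, 6, 0), (3, 6, 1), (3, 9, 2), (5, 2, 1), (5, 6, 2), (7, 5, 3), (9, 5, 4)]


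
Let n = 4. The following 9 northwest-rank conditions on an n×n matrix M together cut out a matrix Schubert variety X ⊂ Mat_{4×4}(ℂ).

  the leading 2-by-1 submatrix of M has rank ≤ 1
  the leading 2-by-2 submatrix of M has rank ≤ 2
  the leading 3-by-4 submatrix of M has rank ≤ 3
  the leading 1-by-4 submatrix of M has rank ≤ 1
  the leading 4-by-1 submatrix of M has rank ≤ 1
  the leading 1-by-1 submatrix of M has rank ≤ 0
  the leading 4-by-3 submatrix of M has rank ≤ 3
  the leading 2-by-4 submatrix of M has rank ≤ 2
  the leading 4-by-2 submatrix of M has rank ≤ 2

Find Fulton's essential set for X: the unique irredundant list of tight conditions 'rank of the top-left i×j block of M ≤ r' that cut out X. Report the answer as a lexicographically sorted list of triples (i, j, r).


Rank table r_w(4×4) implied by the 9 constraints:

  R[1]: 0 1 1 1
  R[2]: 1 2 2 2
  R[3]: 1 2 3 3
  R[4]: 1 2 3 4

so w = (2, 1, 3, 4).

|D(w)|=1, |Ess(w)|=1:

[(1, 1, 0)]


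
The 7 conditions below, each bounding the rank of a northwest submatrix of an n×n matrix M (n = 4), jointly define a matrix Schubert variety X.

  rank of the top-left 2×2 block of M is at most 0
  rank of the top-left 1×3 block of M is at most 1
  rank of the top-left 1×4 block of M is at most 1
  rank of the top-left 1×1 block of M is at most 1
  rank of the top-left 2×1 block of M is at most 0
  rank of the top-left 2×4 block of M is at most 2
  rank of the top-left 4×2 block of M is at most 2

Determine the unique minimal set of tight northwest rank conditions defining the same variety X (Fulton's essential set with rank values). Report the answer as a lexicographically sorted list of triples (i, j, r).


Propagating the 7 rank bounds to every northwest block:

  0 | 0 | 1 | 1
  0 | 0 | 1 | 2
  1 | 1 | 2 | 3
  1 | 2 | 3 | 4

the unique w with this rank table is (3, 4, 1, 2).

ℓ(w)=4; the 1 essential cell (i,j,r):

[(2, 2, 0)]


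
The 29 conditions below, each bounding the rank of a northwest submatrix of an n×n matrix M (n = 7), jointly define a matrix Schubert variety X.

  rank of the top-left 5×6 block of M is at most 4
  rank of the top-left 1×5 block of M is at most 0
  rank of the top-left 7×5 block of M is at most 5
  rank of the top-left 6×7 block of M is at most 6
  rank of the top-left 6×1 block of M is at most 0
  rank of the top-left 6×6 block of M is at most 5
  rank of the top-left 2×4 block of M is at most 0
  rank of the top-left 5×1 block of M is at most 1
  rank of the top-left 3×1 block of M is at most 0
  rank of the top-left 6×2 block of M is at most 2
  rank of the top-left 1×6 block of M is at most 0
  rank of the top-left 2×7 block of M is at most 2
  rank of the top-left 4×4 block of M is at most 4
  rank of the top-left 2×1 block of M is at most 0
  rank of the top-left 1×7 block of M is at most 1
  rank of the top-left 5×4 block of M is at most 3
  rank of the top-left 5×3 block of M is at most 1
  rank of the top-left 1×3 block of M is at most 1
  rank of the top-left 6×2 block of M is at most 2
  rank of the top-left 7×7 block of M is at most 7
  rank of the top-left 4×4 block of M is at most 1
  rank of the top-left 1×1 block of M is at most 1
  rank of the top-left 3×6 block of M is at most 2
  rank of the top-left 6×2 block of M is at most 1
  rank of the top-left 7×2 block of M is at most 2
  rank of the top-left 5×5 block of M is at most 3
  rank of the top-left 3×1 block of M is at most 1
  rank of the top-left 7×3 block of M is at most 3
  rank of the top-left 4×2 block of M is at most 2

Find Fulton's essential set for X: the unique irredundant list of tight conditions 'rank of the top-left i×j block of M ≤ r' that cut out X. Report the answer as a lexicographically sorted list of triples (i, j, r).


Propagating the 29 rank bounds to every northwest block:

  row 1: 0  0  0  0  0  0  1
  row 2: 0  0  0  0  1  1  2
  row 3: 0  1  1  1  2  2  3
  row 4: 0  1  1  1  2  3  4
  row 5: 0  1  1  2  3  4  5
  row 6: 0  1  2  3  4  5  6
  row 7: 1  2  3  4  5  6  7

so w = (7, 5, 2, 6, 4, 3, 1).

D(w) has 17 cells with 5 SE-corners; essential set:

[(1, 6, 0), (2, 4, 0), (4, 4, 1), (5, 3, 1), (6, 1, 0)]


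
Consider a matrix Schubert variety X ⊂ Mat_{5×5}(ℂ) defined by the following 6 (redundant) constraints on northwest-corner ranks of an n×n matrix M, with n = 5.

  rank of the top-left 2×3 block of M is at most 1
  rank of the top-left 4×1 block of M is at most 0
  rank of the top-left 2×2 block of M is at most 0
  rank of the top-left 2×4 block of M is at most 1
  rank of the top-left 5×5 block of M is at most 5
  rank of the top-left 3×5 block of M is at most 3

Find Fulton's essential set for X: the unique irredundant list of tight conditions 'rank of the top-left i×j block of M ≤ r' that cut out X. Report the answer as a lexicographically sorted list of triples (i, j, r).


Computing R[i][j] = min implied NW-rank bound (n=5, 6 conditions):

  i=1: 0  0  1  1  1
  i=2: 0  0  1  1  2
  i=3: 0  1  2  2  3
  i=4: 0  1  2  3  4
  i=5: 1  2  3  4  5

giving w = (3, 5, 2, 4, 1) via Δ²R.

Rothe diagram D(w) (7 cells), 3 SE-corners (essential conditions):

[(2, 2, 0), (2, 4, 1), (4, 1, 0)]


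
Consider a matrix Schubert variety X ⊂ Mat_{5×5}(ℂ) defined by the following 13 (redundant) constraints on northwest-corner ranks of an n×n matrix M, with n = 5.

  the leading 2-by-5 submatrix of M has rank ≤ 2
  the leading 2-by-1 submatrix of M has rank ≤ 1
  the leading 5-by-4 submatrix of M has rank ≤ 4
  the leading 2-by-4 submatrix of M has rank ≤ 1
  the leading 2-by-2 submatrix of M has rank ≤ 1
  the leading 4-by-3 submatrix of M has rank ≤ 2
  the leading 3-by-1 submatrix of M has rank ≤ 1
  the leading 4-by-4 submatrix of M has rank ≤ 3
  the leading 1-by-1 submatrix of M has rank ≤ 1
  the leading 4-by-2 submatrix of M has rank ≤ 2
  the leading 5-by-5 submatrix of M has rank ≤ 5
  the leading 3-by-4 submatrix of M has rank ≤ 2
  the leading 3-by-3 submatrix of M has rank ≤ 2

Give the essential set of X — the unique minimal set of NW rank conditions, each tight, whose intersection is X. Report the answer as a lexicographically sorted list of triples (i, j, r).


Propagating the 13 rank bounds to every northwest block:

  row 1: 1 | 1 | 1 | 1 | 1
  row 2: 1 | 1 | 1 | 1 | 2
  row 3: 1 | 2 | 2 | 2 | 3
  row 4: 1 | 2 | 2 | 3 | 4
  row 5: 1 | 2 | 3 | 4 | 5

second differences of R give the permutation w = (1, 5, 2, 4, 3).

Rothe diagram D(w) (4 cells), 2 SE-corners (essential conditions):

[(2, 4, 1), (4, 3, 2)]


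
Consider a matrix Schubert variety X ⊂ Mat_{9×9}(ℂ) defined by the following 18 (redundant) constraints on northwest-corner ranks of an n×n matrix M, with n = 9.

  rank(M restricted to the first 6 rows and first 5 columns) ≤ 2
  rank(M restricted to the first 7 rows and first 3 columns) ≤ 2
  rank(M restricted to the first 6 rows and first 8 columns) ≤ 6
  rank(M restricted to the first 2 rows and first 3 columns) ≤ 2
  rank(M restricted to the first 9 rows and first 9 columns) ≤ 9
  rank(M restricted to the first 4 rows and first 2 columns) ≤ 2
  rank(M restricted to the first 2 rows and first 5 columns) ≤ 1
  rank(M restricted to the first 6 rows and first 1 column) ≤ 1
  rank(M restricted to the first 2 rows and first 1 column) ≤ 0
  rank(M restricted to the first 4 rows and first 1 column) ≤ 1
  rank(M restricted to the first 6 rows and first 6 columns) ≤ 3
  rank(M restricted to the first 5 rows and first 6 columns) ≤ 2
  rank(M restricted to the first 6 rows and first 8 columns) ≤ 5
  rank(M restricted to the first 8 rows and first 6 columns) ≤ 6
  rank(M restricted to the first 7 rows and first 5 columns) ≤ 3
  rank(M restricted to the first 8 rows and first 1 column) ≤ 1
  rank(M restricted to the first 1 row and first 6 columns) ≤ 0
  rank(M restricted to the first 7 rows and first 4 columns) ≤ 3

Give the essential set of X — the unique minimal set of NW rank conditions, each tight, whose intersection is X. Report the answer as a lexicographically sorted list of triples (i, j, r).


Recovering R(i,j) via the rank-extension bound from the 18 conditions:

  R[1]: 0  0  0  0  0  0  1  1  1
  R[2]: 0  1  1  1  1  1  2  2  2
  R[3]: 1  2  2  2  2  2  3  3  3
  R[4]: 1  2  2  2  2  2  3  4  4
  R[5]: 1  2  2  2  2  2  3  4  5
  R[6]: 1  2  2  2  2  3  4  5  6
  R[7]: 1  2  2  3  3  4  5  6  7
  R[8]: 1  2  3  4  4  5  6  7  8
  R[9]: 1  2  3  4  5  6  7  8  9

hence w(1..9) = (7, 2, 1, 8, 9, 6, 4, 3, 5).

D(w) has 19 cells with 5 SE-corners; essential set:

[(1, 6, 0), (2, 1, 0), (5, 6, 2), (6, 5, 2), (7, 3, 2)]


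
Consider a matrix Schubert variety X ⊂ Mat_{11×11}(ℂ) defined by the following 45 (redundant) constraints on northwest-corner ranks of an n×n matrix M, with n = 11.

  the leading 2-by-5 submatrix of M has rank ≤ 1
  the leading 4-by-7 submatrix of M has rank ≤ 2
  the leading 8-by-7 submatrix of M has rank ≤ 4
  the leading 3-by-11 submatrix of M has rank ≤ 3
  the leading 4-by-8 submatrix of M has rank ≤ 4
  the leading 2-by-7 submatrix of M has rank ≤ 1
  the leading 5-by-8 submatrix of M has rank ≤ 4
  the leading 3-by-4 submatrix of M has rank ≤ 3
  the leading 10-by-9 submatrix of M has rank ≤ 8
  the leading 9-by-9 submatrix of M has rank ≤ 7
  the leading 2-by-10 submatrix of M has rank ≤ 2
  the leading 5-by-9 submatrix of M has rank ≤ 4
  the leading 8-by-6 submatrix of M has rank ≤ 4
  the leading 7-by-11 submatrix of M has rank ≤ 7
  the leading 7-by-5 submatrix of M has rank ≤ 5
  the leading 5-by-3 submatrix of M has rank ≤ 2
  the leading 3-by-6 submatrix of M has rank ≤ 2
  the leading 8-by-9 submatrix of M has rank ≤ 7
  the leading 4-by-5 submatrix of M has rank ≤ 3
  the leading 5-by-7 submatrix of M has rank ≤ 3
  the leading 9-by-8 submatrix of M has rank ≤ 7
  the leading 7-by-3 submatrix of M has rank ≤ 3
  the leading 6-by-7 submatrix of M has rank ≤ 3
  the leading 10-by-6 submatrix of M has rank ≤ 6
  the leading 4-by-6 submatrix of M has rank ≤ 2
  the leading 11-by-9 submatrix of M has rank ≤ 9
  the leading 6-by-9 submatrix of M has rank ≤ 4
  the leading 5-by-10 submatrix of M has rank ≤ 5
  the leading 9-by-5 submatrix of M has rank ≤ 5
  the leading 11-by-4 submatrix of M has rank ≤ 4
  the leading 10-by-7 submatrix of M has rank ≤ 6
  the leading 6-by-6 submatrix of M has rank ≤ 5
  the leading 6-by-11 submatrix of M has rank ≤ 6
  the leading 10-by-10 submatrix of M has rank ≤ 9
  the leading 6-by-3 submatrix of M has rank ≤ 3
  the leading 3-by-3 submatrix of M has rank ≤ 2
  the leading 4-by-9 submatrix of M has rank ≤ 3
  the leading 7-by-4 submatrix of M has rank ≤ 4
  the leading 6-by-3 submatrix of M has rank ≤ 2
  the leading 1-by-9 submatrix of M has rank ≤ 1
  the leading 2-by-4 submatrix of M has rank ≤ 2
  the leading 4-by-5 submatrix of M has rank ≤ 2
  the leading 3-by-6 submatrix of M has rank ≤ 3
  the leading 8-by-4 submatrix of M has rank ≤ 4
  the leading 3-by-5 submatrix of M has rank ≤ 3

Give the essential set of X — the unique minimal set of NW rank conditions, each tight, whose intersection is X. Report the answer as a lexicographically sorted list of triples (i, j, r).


Reconstructing r_w from the 45 given conditions:

  row 1: 1 | 1 | 1 | 1 | 1 | 1 | 1 | 1 | 1 | 1 | 1
  row 2: 1 | 1 | 1 | 1 | 1 | 1 | 1 | 2 | 2 | 2 | 2
  row 3: 1 | 2 | 2 | 2 | 2 | 2 | 2 | 3 | 3 | 3 | 3
  row 4: 1 | 2 | 2 | 2 | 2 | 2 | 2 | 3 | 3 | 4 | 4
  row 5: 1 | 2 | 2 | 3 | 3 | 3 | 3 | 4 | 4 | 5 | 5
  row 6: 1 | 2 | 2 | 3 | 3 | 3 | 3 | 4 | 4 | 5 | 6
  row 7: 1 | 2 | 3 | 4 | 4 | 4 | 4 | 5 | 5 | 6 | 7
  row 8: 1 | 2 | 3 | 4 | 4 | 4 | 4 | 5 | 6 | 7 | 8
  row 9: 1 | 2 | 3 | 4 | 5 | 5 | 5 | 6 | 7 | 8 | 9
  row 10: 1 | 2 | 3 | 4 | 5 | 6 | 6 | 7 | 8 | 9 | 10
  row 11: 1 | 2 | 3 | 4 | 5 | 6 | 7 | 8 | 9 | 10 | 11

reading off 1-entries of Δ²R: w = (1, 8, 2, 10, 4, 11, 3, 9, 5, 6, 7).

|D(w)|=21, |Ess(w)|=7:

[(2, 7, 1), (4, 7, 2), (4, 9, 3), (6, 3, 2), (6, 7, 3), (6, 9, 4), (8, 7, 4)]


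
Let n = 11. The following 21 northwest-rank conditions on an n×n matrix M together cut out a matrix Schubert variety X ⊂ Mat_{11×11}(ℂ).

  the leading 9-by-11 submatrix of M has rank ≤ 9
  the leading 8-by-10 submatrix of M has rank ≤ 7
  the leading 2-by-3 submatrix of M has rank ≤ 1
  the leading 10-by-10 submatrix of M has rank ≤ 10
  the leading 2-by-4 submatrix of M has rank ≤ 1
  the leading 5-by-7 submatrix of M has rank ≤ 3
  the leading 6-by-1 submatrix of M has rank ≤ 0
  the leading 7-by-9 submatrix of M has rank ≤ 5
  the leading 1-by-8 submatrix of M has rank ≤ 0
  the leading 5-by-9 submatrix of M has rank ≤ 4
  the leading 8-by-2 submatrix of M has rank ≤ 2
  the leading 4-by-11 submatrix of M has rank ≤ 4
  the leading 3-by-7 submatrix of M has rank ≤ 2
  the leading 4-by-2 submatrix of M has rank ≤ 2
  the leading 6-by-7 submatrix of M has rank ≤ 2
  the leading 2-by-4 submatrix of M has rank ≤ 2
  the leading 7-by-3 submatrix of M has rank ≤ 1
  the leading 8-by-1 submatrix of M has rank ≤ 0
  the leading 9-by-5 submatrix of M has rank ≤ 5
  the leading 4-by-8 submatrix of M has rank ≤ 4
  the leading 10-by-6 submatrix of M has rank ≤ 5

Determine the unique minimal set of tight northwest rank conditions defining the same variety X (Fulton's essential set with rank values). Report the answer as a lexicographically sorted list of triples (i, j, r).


Propagating the 21 rank bounds to every northwest block:

  R[1]: 0, 0, 0, 0, 0, 0, 0, 0, 1, 1, 1
  R[2]: 0, 1, 1, 1, 1, 1, 1, 1, 2, 2, 2
  R[3]: 0, 1, 1, 2, 2, 2, 2, 2, 3, 3, 3
  R[4]: 0, 1, 1, 2, 2, 2, 2, 3, 4, 4, 4
  R[5]: 0, 1, 1, 2, 2, 2, 2, 3, 4, 5, 5
  R[6]: 0, 1, 1, 2, 2, 2, 2, 3, 4, 5, 6
  R[7]: 0, 1, 1, 2, 3, 3, 3, 4, 5, 6, 7
  R[8]: 0, 1, 2, 3, 4, 4, 4, 5, 6, 7, 8
  R[9]: 1, 2, 3, 4, 5, 5, 5, 6, 7, 8, 9
  R[10]: 1, 2, 3, 4, 5, 5, 6, 7, 8, 9, 10
  R[11]: 1, 2, 3, 4, 5, 6, 7, 8, 9, 10, 11

the unique w with this rank table is (9, 2, 4, 8, 10, 11, 5, 3, 1, 7, 6).

5 SE-corners of the 30-cell Rothe diagram give Ess(w):

[(1, 8, 0), (6, 7, 2), (7, 3, 1), (8, 1, 0), (10, 6, 5)]


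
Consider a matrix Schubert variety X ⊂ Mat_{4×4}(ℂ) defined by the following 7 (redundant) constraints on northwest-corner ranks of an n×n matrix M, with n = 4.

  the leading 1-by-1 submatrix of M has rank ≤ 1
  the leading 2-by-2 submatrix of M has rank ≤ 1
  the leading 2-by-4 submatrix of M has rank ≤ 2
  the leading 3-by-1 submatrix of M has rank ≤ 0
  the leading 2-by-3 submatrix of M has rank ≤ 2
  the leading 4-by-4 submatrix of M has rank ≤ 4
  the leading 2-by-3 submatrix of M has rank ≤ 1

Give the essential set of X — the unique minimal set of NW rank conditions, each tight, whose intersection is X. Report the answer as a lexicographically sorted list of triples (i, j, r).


Reconstructing r_w from the 7 given conditions:

  R[1]: 0  1  1  1
  R[2]: 0  1  1  2
  R[3]: 0  1  2  3
  R[4]: 1  2  3  4

the unique w with this rank table is (2, 4, 3, 1).

Fulton essential set (2 of the 4 Rothe cells):

[(2, 3, 1), (3, 1, 0)]


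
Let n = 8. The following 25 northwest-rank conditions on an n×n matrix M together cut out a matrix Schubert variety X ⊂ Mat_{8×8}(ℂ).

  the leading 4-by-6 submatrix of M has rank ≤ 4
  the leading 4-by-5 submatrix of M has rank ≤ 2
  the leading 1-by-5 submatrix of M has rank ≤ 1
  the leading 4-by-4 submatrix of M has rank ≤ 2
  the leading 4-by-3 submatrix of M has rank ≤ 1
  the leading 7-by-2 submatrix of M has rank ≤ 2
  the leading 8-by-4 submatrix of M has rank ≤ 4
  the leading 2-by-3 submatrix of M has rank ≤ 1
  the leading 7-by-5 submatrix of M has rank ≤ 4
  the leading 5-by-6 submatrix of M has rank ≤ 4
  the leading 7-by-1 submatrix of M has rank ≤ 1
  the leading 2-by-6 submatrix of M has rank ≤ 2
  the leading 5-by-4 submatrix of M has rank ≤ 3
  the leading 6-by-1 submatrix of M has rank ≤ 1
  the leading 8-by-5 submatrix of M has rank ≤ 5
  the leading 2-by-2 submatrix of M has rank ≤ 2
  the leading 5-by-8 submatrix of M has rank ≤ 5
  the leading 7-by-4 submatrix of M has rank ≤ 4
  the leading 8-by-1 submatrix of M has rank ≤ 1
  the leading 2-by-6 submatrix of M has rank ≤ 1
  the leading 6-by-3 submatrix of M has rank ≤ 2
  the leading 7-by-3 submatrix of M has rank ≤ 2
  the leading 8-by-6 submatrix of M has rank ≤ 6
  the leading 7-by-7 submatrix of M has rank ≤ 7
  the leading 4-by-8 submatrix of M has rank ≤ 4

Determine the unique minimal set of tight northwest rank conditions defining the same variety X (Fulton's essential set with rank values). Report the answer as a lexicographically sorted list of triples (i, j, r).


Rank table r_w(8×8) implied by the 25 constraints:

  i=1: 1 | 1 | 1 | 1 | 1 | 1 | 1 | 1
  i=2: 1 | 1 | 1 | 1 | 1 | 1 | 2 | 2
  i=3: 1 | 1 | 1 | 2 | 2 | 2 | 3 | 3
  i=4: 1 | 1 | 1 | 2 | 2 | 3 | 4 | 4
  i=5: 1 | 2 | 2 | 3 | 3 | 4 | 5 | 5
  i=6: 1 | 2 | 2 | 3 | 4 | 5 | 6 | 6
  i=7: 1 | 2 | 2 | 3 | 4 | 5 | 6 | 7
  i=8: 1 | 2 | 3 | 4 | 5 | 6 | 7 | 8

hence w(1..8) = (1, 7, 4, 6, 2, 5, 8, 3).

|D(w)|=12, |Ess(w)|=4:

[(2, 6, 1), (4, 3, 1), (4, 5, 2), (7, 3, 2)]
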